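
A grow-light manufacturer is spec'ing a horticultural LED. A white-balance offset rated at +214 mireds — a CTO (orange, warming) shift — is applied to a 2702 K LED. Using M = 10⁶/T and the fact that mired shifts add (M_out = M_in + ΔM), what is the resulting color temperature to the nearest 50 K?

1700 K

M_in = 10⁶/2702 = 370.10 mireds.
M_out = 370.10 + (+214) = 584.10 mireds.
T_out = 10⁶/584.10 = 1712.0 K → 1700 K.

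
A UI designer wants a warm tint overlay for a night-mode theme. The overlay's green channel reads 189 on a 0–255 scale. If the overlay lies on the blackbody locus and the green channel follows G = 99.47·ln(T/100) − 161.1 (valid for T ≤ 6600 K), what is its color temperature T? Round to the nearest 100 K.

ln t = (189 + 161.1) / 99.47 = 3.5197.
t = e^3.5197 = 33.773.
T = 100·t = 3377 K → 3400 K to the nearest 100 K.

3400 K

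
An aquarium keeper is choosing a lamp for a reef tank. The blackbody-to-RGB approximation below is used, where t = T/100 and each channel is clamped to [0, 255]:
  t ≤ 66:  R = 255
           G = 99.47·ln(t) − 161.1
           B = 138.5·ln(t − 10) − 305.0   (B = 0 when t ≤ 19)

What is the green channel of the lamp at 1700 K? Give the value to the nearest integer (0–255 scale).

t = 1700/100 = 17; the t ≤ 66 branch applies.
G = 99.47·ln 17 − 161.1 = 99.47·2.8332 − 161.1 = 120.720.
Rounded: 121.

121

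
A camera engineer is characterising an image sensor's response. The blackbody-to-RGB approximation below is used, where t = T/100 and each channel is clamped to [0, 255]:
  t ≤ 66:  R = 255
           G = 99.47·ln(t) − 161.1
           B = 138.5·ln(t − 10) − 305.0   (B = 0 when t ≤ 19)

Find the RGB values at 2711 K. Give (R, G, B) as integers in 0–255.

(255, 167, 88)

t = 2711/100 = 27.11; the t ≤ 66 branch applies.
R = 255 by definition for t ≤ 66.
G = 99.47·ln 27.11 − 161.1 = 99.47·3.2999 − 161.1 = 167.141.
B = 138.5·ln(27.11 − 10) − 305.0 = 138.5·ln 17.11 − 305.0 = 138.5·2.8397 − 305.0 = 88.293.
Rounded: (255, 167, 88).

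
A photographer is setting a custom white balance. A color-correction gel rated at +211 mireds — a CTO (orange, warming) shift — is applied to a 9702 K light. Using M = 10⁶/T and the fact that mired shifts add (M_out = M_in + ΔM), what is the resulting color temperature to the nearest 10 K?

3180 K

M_in = 10⁶/9702 = 103.07 mireds.
M_out = 103.07 + (+211) = 314.07 mireds.
T_out = 10⁶/314.07 = 3184.0 K → 3180 K.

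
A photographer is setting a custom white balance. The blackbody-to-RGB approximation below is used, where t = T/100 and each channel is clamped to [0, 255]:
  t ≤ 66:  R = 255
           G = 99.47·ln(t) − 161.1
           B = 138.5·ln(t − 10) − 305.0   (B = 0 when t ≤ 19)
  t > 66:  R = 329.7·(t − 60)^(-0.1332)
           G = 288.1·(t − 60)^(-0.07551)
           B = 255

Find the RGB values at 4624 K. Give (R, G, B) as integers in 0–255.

(255, 220, 192)

t = 4624/100 = 46.24; the t ≤ 66 branch applies.
R = 255 by definition for t ≤ 66.
G = 99.47·ln 46.24 − 161.1 = 99.47·3.8338 − 161.1 = 220.253.
B = 138.5·ln(46.24 − 10) − 305.0 = 138.5·ln 36.24 − 305.0 = 138.5·3.5902 − 305.0 = 192.238.
Rounded: (255, 220, 192).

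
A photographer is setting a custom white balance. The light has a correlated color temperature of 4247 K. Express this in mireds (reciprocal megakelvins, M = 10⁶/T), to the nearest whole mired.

M = 10⁶ / 4247 = 235.460 → 235 mireds.

235 mireds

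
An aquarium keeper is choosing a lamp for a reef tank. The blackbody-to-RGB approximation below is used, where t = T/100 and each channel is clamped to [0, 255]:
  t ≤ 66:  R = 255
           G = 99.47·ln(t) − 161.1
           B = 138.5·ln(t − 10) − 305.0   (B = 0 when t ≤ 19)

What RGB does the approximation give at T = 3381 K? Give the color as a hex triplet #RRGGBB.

#FFBD86

t = 3381/100 = 33.81; the t ≤ 66 branch applies.
R = 255 by definition for t ≤ 66.
G = 99.47·ln 33.81 − 161.1 = 99.47·3.5208 − 161.1 = 189.110.
B = 138.5·ln(33.81 − 10) − 305.0 = 138.5·ln 23.81 − 305.0 = 138.5·3.1701 − 305.0 = 134.060.
Rounded: (255, 189, 134).
In hex: #FFBD86.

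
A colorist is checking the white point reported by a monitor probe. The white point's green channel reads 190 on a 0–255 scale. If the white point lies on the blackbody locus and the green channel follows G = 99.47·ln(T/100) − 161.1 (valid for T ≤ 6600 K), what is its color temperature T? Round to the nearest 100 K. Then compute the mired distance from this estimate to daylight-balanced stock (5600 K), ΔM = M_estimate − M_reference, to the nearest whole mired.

+116 mireds

ln t = (190 + 161.1) / 99.47 = 3.5297.
t = e^3.5297 = 34.114.
T = 100·t = 3411 K → 3400 K to the nearest 100 K.
M_estimate = 10⁶/3400 = 294.12; M_reference = 10⁶/5600 = 178.57.
ΔM = 294.12 − 178.57 = 115.55 → +116 mireds.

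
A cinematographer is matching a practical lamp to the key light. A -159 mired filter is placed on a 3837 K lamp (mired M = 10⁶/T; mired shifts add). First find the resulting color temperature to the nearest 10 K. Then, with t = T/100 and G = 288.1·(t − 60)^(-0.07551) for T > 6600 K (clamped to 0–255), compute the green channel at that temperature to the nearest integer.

219

M_in = 10⁶/3837 = 260.62; M_out = 260.62 + (-159) = 101.62.
T_out = 10⁶/101.62 = 9840.6 K → 9840 K; t = 98.4.
G = 288.1·(98.4 − 60)^(-0.07551) = 288.1·38.4^(-0.07551) = 288.1·0.75922 = 218.731.
Rounded: 219.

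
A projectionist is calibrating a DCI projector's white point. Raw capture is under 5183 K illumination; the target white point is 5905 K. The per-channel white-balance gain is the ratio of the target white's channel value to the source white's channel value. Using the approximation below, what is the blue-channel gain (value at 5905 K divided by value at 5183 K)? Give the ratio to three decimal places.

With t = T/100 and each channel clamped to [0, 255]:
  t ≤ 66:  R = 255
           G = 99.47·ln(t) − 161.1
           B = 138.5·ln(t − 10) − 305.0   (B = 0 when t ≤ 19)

At 5183 K (t = 51.83):
  B = 138.5·ln(51.83 − 10) − 305.0 = 138.5·ln 41.83 − 305.0 = 138.5·3.7336 − 305.0 = 212.106.
At 5905 K (t = 59.05):
  B = 138.5·ln(59.05 − 10) − 305.0 = 138.5·ln 49.05 − 305.0 = 138.5·3.8928 − 305.0 = 234.158.
Gain = 234.158 / 212.106 = 1.1040 → 1.104.

1.104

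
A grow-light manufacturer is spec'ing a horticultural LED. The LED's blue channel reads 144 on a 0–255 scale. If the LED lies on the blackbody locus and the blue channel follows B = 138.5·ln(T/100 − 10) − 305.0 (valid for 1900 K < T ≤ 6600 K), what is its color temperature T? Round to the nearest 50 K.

ln(t − 10) = (144 + 305.0) / 138.5 = 3.2419.
t − 10 = e^3.2419 = 25.582, so t = 35.582.
T = 100·t = 3558 K → 3550 K to the nearest 50 K.

3550 K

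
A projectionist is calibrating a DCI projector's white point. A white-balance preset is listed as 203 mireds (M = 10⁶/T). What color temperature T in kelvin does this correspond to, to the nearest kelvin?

T = 10⁶ / 203 = 4926.11 K → 4926 K.

4926 K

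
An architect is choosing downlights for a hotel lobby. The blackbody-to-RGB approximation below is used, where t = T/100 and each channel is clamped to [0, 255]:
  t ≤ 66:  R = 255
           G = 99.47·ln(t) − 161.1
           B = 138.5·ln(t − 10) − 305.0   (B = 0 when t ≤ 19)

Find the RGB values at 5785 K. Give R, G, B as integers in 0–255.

t = 5785/100 = 57.85; the t ≤ 66 branch applies.
R = 255 by definition for t ≤ 66.
G = 99.47·ln 57.85 − 161.1 = 99.47·4.0579 − 161.1 = 242.535.
B = 138.5·ln(57.85 − 10) − 305.0 = 138.5·ln 47.85 − 305.0 = 138.5·3.8681 − 305.0 = 230.728.
Rounded: (255, 243, 231).

R=255, G=243, B=231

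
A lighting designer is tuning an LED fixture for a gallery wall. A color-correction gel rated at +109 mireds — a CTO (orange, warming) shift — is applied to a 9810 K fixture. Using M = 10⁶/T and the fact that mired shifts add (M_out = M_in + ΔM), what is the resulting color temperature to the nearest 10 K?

4740 K

M_in = 10⁶/9810 = 101.94 mireds.
M_out = 101.94 + (+109) = 210.94 mireds.
T_out = 10⁶/210.94 = 4740.8 K → 4740 K.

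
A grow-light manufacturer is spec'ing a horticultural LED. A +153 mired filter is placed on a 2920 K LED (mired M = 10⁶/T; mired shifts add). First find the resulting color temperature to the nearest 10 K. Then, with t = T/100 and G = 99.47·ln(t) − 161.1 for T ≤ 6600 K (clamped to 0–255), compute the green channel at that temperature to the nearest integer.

M_in = 10⁶/2920 = 342.47; M_out = 342.47 + (+153) = 495.47.
T_out = 10⁶/495.47 = 2018.3 K → 2020 K; t = 20.2.
G = 99.47·ln 20.2 − 161.1 = 99.47·3.0057 − 161.1 = 137.875.
Rounded: 138.

138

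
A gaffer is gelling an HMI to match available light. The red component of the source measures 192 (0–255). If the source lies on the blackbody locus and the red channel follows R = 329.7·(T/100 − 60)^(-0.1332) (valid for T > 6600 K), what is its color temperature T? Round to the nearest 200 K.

11800 K

(t − 60)^(-0.1332) = 192/329.7 = 0.58235.
t − 60 = 0.58235^(1/-0.1332) = 0.58235^(-7.508) = 57.929, so t = 117.929.
T = 100·t = 11793 K → 11800 K to the nearest 200 K.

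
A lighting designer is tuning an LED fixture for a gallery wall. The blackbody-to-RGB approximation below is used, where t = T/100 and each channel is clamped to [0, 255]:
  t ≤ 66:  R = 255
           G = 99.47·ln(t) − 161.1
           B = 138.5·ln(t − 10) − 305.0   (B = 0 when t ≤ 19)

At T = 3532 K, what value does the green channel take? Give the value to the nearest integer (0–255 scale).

193

t = 3532/100 = 35.32; the t ≤ 66 branch applies.
G = 99.47·ln 35.32 − 161.1 = 99.47·3.5644 − 161.1 = 193.456.
Rounded: 193.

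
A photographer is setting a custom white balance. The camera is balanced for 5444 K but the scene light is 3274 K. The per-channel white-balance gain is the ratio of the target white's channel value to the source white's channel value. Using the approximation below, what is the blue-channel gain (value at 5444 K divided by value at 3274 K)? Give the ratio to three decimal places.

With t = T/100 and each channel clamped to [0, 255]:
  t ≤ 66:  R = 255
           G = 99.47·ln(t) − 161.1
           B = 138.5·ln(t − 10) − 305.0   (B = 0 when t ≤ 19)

1.727

At 3274 K (t = 32.74):
  B = 138.5·ln(32.74 − 10) − 305.0 = 138.5·ln 22.74 − 305.0 = 138.5·3.1241 − 305.0 = 127.691.
At 5444 K (t = 54.44):
  B = 138.5·ln(54.44 − 10) − 305.0 = 138.5·ln 44.44 − 305.0 = 138.5·3.7941 − 305.0 = 220.488.
Gain = 220.488 / 127.691 = 1.7267 → 1.727.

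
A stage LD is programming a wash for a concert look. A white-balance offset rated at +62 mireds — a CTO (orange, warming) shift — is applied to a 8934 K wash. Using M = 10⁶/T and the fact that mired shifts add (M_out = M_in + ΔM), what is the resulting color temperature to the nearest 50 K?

M_in = 10⁶/8934 = 111.93 mireds.
M_out = 111.93 + (+62) = 173.93 mireds.
T_out = 10⁶/173.93 = 5749.4 K → 5750 K.

5750 K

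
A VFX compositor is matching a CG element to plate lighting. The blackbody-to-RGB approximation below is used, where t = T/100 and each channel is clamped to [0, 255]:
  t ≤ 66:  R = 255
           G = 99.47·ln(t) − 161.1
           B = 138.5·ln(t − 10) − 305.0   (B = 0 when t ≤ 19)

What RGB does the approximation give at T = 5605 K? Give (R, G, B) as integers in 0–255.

t = 5605/100 = 56.05; the t ≤ 66 branch applies.
R = 255 by definition for t ≤ 66.
G = 99.47·ln 56.05 − 161.1 = 99.47·4.0262 − 161.1 = 239.391.
B = 138.5·ln(56.05 − 10) − 305.0 = 138.5·ln 46.05 − 305.0 = 138.5·3.8297 − 305.0 = 225.417.
Rounded: (255, 239, 225).

(255, 239, 225)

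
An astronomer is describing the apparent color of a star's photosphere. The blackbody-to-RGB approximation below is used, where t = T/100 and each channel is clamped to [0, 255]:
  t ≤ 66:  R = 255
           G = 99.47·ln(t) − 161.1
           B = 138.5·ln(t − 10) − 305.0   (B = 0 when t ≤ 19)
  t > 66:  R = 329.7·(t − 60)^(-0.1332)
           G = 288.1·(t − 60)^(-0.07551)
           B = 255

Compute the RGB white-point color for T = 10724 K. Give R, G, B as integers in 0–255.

R=197, G=215, B=255

t = 10724/100 = 107.24; the t > 66 branch applies.
R = 329.7·(107.24 − 60)^(-0.1332) = 329.7·47.24^(-0.1332) = 329.7·0.59839 = 197.288.
G = 288.1·(107.24 − 60)^(-0.07551) = 288.1·47.24^(-0.07551) = 288.1·0.74743 = 215.336.
B = 255 by definition for t > 66.
Rounded: (197, 215, 255).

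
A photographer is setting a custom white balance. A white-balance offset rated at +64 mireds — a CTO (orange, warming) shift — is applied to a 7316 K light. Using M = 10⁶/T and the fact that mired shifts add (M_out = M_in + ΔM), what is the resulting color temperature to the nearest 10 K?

4980 K

M_in = 10⁶/7316 = 136.69 mireds.
M_out = 136.69 + (+64) = 200.69 mireds.
T_out = 10⁶/200.69 = 4982.9 K → 4980 K.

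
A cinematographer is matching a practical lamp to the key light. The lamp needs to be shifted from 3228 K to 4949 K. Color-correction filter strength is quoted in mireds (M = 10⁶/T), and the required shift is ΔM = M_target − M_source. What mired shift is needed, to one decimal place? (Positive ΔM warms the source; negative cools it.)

M_source = 10⁶/3228 = 309.789; M_target = 10⁶/4949 = 202.061.
ΔM = 202.061 − 309.789 = -107.728 → -107.7 mireds, a cooling shift.

-107.7 mireds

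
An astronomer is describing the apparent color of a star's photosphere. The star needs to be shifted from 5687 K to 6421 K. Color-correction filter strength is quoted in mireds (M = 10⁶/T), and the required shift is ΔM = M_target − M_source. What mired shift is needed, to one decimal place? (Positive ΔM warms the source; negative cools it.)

-20.1 mireds

M_source = 10⁶/5687 = 175.840; M_target = 10⁶/6421 = 155.739.
ΔM = 155.739 − 175.840 = -20.101 → -20.1 mireds, a cooling shift.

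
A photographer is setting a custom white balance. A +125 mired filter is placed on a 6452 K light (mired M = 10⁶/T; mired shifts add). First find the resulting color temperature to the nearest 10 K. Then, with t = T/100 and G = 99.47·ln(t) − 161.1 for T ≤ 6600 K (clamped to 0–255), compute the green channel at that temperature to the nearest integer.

195

M_in = 10⁶/6452 = 154.99; M_out = 154.99 + (+125) = 279.99.
T_out = 10⁶/279.99 = 3571.5 K → 3570 K; t = 35.7.
G = 99.47·ln 35.7 − 161.1 = 99.47·3.5752 − 161.1 = 194.520.
Rounded: 195.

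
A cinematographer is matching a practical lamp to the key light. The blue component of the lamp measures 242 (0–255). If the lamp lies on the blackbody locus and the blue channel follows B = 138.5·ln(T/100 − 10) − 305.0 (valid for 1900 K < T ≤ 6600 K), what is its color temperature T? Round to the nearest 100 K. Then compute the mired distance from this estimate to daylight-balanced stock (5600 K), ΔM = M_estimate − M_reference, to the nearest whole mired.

-17 mireds

ln(t − 10) = (242 + 305.0) / 138.5 = 3.9495.
t − 10 = e^3.9495 = 51.907, so t = 61.907.
T = 100·t = 6191 K → 6200 K to the nearest 100 K.
M_estimate = 10⁶/6200 = 161.29; M_reference = 10⁶/5600 = 178.57.
ΔM = 161.29 − 178.57 = -17.28 → -17 mireds.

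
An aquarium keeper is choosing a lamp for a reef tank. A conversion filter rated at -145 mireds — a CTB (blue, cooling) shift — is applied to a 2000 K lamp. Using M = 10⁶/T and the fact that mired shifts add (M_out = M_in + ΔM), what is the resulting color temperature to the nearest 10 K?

M_in = 10⁶/2000 = 500.00 mireds.
M_out = 500.00 + (-145) = 355.00 mireds.
T_out = 10⁶/355.00 = 2816.9 K → 2820 K.

2820 K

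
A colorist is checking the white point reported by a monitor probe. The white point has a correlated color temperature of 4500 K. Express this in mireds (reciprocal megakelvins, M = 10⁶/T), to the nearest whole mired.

M = 10⁶ / 4500 = 222.222 → 222 mireds.

222 mireds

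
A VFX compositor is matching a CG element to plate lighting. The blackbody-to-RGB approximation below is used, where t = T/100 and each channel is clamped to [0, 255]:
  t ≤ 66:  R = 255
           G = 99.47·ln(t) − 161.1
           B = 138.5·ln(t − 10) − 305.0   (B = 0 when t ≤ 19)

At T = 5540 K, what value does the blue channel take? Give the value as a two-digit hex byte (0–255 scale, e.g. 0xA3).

0xDF

t = 5540/100 = 55.4; the t ≤ 66 branch applies.
B = 138.5·ln(55.4 − 10) − 305.0 = 138.5·ln 45.4 − 305.0 = 138.5·3.8155 − 305.0 = 223.448.
Rounded: 223; in hex, 0xDF.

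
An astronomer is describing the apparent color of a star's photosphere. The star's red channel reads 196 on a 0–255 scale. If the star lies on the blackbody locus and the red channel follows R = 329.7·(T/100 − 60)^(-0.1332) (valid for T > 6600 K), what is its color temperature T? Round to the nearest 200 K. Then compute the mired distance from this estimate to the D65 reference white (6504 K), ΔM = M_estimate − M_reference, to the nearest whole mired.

(t − 60)^(-0.1332) = 196/329.7 = 0.59448.
t − 60 = 0.59448^(1/-0.1332) = 0.59448^(-7.508) = 49.621, so t = 109.621.
T = 100·t = 10962 K → 11000 K to the nearest 200 K.
M_estimate = 10⁶/11000 = 90.91; M_reference = 10⁶/6504 = 153.75.
ΔM = 90.91 − 153.75 = -62.84 → -63 mireds.

-63 mireds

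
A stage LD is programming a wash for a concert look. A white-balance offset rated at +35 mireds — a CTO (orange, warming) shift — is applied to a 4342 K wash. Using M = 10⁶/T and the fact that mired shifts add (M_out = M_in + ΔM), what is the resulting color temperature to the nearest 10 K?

3770 K

M_in = 10⁶/4342 = 230.31 mireds.
M_out = 230.31 + (+35) = 265.31 mireds.
T_out = 10⁶/265.31 = 3769.2 K → 3770 K.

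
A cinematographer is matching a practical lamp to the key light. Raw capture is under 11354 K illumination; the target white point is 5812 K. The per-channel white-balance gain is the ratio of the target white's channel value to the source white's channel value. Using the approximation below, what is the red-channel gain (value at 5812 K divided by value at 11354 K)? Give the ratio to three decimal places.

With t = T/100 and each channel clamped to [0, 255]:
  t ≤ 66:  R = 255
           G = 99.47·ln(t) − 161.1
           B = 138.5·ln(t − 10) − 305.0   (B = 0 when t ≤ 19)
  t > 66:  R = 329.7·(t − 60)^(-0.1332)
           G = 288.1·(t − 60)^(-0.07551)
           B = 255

1.314

At 11354 K (t = 113.54):
  R = 329.7·(113.54 − 60)^(-0.1332) = 329.7·53.54^(-0.1332) = 329.7·0.58849 = 194.026.
At 5812 K (t = 58.12):
  R = 255 by definition for t ≤ 66.
Gain = 255.000 / 194.026 = 1.3143 → 1.314.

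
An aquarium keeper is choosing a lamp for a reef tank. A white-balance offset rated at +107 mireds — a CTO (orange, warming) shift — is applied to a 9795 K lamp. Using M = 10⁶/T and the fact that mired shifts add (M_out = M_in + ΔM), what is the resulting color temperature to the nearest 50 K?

M_in = 10⁶/9795 = 102.09 mireds.
M_out = 102.09 + (+107) = 209.09 mireds.
T_out = 10⁶/209.09 = 4782.6 K → 4800 K.

4800 K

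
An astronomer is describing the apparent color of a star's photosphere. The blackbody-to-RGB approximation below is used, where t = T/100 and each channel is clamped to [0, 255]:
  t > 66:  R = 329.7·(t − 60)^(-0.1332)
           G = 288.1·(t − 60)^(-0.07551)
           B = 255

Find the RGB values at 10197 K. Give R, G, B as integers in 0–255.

R=200, G=217, B=255

t = 10197/100 = 101.97; the t > 66 branch applies.
R = 329.7·(101.97 − 60)^(-0.1332) = 329.7·41.97^(-0.1332) = 329.7·0.60789 = 200.421.
G = 288.1·(101.97 − 60)^(-0.07551) = 288.1·41.97^(-0.07551) = 288.1·0.75414 = 217.268.
B = 255 by definition for t > 66.
Rounded: (200, 217, 255).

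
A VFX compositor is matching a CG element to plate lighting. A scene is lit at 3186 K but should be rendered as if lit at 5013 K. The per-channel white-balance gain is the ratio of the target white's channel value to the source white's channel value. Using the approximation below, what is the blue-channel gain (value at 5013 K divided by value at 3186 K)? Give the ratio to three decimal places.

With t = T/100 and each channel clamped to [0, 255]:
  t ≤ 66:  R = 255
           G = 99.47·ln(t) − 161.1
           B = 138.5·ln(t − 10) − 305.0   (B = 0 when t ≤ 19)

1.688

At 3186 K (t = 31.86):
  B = 138.5·ln(31.86 − 10) − 305.0 = 138.5·ln 21.86 − 305.0 = 138.5·3.0847 − 305.0 = 122.225.
At 5013 K (t = 50.13):
  B = 138.5·ln(50.13 − 10) − 305.0 = 138.5·ln 40.13 − 305.0 = 138.5·3.6921 − 305.0 = 206.359.
Gain = 206.359 / 122.225 = 1.6884 → 1.688.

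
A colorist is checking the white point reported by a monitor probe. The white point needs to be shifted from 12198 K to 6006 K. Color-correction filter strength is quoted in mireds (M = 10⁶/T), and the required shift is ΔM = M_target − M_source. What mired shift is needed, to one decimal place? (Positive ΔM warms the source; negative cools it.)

M_source = 10⁶/12198 = 81.981; M_target = 10⁶/6006 = 166.500.
ΔM = 166.500 − 81.981 = 84.520 → +84.5 mireds, a warming shift.

+84.5 mireds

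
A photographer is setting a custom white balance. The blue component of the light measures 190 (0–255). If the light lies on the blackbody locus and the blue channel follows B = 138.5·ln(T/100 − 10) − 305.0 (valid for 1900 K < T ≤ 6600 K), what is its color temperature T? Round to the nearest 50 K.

ln(t − 10) = (190 + 305.0) / 138.5 = 3.5740.
t − 10 = e^3.5740 = 35.659, so t = 45.659.
T = 100·t = 4566 K → 4550 K to the nearest 50 K.

4550 K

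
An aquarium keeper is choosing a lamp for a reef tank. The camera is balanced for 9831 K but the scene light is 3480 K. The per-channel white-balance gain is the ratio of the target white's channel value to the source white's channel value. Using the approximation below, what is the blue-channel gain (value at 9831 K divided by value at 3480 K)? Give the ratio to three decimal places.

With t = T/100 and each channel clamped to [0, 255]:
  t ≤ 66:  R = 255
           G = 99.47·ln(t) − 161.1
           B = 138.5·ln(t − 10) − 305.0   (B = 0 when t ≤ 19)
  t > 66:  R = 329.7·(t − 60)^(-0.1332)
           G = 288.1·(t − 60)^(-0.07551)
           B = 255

At 3480 K (t = 34.8):
  B = 138.5·ln(34.8 − 10) − 305.0 = 138.5·ln 24.8 − 305.0 = 138.5·3.2108 − 305.0 = 139.702.
At 9831 K (t = 98.31):
  B = 255 by definition for t > 66.
Gain = 255.000 / 139.702 = 1.8253 → 1.825.

1.825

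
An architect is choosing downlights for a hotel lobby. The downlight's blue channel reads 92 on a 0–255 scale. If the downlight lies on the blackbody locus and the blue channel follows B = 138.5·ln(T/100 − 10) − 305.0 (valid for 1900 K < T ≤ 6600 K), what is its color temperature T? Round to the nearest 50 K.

2750 K

ln(t − 10) = (92 + 305.0) / 138.5 = 2.8664.
t − 10 = e^2.8664 = 17.574, so t = 27.574.
T = 100·t = 2757 K → 2750 K to the nearest 50 K.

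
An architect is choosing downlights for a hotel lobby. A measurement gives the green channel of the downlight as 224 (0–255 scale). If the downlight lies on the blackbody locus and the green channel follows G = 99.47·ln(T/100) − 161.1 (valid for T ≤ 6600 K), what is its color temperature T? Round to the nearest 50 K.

ln t = (224 + 161.1) / 99.47 = 3.8715.
t = e^3.8715 = 48.015.
T = 100·t = 4802 K → 4800 K to the nearest 50 K.

4800 K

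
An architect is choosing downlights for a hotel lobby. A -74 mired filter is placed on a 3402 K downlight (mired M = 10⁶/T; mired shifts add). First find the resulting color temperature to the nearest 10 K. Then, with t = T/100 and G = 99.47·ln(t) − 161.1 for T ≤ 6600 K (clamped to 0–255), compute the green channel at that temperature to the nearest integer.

219

M_in = 10⁶/3402 = 293.94; M_out = 293.94 + (-74) = 219.94.
T_out = 10⁶/219.94 = 4546.6 K → 4550 K; t = 45.5.
G = 99.47·ln 45.5 − 161.1 = 99.47·3.8177 − 161.1 = 218.648.
Rounded: 219.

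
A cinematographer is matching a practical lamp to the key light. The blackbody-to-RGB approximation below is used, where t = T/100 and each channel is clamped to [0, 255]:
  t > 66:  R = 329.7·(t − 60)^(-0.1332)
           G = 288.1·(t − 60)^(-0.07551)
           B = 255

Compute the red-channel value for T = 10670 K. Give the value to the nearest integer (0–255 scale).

t = 10670/100 = 106.7; the t > 66 branch applies.
R = 329.7·(106.7 − 60)^(-0.1332) = 329.7·46.7^(-0.1332) = 329.7·0.59930 = 197.590.
Rounded: 198.

198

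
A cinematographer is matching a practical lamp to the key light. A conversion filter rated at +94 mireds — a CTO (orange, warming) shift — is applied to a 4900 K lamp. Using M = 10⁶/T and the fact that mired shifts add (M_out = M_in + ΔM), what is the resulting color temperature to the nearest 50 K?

3350 K

M_in = 10⁶/4900 = 204.08 mireds.
M_out = 204.08 + (+94) = 298.08 mireds.
T_out = 10⁶/298.08 = 3354.8 K → 3350 K.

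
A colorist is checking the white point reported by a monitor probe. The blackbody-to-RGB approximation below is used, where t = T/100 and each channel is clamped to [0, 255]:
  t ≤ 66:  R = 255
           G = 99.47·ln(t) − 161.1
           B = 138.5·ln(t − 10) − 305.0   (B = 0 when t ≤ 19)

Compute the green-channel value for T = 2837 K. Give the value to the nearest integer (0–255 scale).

t = 2837/100 = 28.37; the t ≤ 66 branch applies.
G = 99.47·ln 28.37 − 161.1 = 99.47·3.3453 − 161.1 = 171.660.
Rounded: 172.

172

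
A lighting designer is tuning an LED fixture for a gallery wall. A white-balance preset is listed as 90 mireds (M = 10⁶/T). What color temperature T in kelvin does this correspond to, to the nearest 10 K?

11110 K

T = 10⁶ / 90 = 11111.11 K → 11110 K.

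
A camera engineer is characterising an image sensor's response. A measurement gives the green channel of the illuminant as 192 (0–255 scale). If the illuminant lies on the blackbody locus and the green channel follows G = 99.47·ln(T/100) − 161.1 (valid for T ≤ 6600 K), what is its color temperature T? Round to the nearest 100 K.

3500 K

ln t = (192 + 161.1) / 99.47 = 3.5498.
t = e^3.5498 = 34.807.
T = 100·t = 3481 K → 3500 K to the nearest 100 K.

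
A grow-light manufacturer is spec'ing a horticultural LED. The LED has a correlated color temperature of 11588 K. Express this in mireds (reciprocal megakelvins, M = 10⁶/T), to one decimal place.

86.3 mireds

M = 10⁶ / 11588 = 86.296 → 86.3 mireds.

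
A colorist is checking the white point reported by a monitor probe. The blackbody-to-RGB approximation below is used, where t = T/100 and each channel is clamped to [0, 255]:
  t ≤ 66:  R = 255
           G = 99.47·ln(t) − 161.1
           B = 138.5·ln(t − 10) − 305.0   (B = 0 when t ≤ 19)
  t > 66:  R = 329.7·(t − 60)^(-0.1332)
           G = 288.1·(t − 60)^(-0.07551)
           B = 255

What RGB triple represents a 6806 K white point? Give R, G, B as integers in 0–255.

R=250, G=246, B=255

t = 6806/100 = 68.06; the t > 66 branch applies.
R = 329.7·(68.06 − 60)^(-0.1332) = 329.7·8.06^(-0.1332) = 329.7·0.75731 = 249.687.
G = 288.1·(68.06 − 60)^(-0.07551) = 288.1·8.06^(-0.07551) = 288.1·0.85421 = 246.097.
B = 255 by definition for t > 66.
Rounded: (250, 246, 255).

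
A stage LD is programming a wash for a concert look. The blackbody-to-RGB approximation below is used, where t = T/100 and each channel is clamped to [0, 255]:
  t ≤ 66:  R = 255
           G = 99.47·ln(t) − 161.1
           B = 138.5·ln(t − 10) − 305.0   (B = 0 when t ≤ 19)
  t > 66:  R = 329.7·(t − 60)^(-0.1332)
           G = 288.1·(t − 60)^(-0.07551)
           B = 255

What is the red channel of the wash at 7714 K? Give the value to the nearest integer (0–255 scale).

226

t = 7714/100 = 77.14; the t > 66 branch applies.
R = 329.7·(77.14 − 60)^(-0.1332) = 329.7·17.14^(-0.1332) = 329.7·0.68490 = 225.813.
Rounded: 226.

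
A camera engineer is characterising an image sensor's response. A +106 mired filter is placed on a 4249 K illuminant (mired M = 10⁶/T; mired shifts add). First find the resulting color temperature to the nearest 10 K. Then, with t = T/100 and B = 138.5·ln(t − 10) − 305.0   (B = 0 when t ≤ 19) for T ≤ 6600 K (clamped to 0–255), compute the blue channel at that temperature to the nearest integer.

105

M_in = 10⁶/4249 = 235.35; M_out = 235.35 + (+106) = 341.35.
T_out = 10⁶/341.35 = 2929.5 K → 2930 K; t = 29.3.
B = 138.5·ln(29.3 − 10) − 305.0 = 138.5·ln 19.3 − 305.0 = 138.5·2.9601 − 305.0 = 104.975.
Rounded: 105.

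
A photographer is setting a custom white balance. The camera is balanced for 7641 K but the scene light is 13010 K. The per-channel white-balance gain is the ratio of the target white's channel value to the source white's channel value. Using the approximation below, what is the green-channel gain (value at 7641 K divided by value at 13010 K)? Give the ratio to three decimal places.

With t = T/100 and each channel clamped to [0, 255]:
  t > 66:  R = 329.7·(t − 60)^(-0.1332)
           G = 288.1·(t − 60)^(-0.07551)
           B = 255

At 13010 K (t = 130.1):
  G = 288.1·(130.1 − 60)^(-0.07551) = 288.1·70.1^(-0.07551) = 288.1·0.72549 = 209.013.
At 7641 K (t = 76.41):
  G = 288.1·(76.41 − 60)^(-0.07551) = 288.1·16.41^(-0.07551) = 288.1·0.80956 = 233.233.
Gain = 233.233 / 209.013 = 1.1159 → 1.116.

1.116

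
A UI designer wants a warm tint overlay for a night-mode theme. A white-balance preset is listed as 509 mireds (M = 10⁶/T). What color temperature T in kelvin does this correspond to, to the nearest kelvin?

1965 K

T = 10⁶ / 509 = 1964.64 K → 1965 K.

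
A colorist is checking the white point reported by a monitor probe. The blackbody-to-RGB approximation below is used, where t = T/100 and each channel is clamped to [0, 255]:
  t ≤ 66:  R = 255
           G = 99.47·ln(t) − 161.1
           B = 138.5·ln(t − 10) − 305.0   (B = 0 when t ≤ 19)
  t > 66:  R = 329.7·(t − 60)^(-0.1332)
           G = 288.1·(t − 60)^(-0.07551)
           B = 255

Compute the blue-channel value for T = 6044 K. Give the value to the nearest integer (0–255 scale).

238

t = 6044/100 = 60.44; the t ≤ 66 branch applies.
B = 138.5·ln(60.44 − 10) − 305.0 = 138.5·ln 50.44 − 305.0 = 138.5·3.9208 − 305.0 = 238.029.
Rounded: 238.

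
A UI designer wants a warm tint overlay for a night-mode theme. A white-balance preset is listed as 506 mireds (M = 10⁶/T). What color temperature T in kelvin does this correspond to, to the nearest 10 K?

1980 K

T = 10⁶ / 506 = 1976.28 K → 1980 K.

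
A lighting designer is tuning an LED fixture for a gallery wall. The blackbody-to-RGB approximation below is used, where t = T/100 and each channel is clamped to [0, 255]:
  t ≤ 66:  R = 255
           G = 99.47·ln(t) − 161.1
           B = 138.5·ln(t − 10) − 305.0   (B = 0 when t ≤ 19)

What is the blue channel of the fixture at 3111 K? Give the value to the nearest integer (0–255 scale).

117

t = 3111/100 = 31.11; the t ≤ 66 branch applies.
B = 138.5·ln(31.11 − 10) − 305.0 = 138.5·ln 21.11 − 305.0 = 138.5·3.0497 − 305.0 = 117.390.
Rounded: 117.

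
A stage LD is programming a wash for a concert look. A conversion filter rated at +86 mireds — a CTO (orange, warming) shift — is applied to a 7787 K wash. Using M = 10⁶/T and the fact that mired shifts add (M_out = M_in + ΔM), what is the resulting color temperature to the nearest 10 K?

4660 K

M_in = 10⁶/7787 = 128.42 mireds.
M_out = 128.42 + (+86) = 214.42 mireds.
T_out = 10⁶/214.42 = 4663.8 K → 4660 K.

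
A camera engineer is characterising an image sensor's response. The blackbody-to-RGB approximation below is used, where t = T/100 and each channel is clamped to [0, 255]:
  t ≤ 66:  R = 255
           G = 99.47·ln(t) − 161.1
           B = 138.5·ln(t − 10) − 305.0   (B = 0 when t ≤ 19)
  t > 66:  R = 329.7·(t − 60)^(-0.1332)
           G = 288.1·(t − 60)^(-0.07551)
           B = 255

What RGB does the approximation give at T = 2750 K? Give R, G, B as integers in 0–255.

t = 2750/100 = 27.5; the t ≤ 66 branch applies.
R = 255 by definition for t ≤ 66.
G = 99.47·ln 27.5 − 161.1 = 99.47·3.3142 − 161.1 = 168.562.
B = 138.5·ln(27.5 − 10) − 305.0 = 138.5·ln 17.5 − 305.0 = 138.5·2.8622 − 305.0 = 91.415.
Rounded: (255, 169, 91).

R=255, G=169, B=91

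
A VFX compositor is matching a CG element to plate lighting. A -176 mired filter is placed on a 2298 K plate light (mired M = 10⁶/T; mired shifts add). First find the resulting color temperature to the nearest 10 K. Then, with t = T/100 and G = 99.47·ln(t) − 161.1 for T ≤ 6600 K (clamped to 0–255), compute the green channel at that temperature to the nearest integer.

M_in = 10⁶/2298 = 435.16; M_out = 435.16 + (-176) = 259.16.
T_out = 10⁶/259.16 = 3858.6 K → 3860 K; t = 38.6.
G = 99.47·ln 38.6 − 161.1 = 99.47·3.6533 − 161.1 = 202.289.
Rounded: 202.

202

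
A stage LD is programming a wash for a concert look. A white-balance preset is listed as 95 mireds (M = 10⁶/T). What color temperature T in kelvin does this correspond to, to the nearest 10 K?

10530 K

T = 10⁶ / 95 = 10526.32 K → 10530 K.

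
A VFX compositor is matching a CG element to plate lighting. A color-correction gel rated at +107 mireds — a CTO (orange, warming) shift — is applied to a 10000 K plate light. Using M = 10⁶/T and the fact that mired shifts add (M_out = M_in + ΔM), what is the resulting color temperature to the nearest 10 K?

4830 K

M_in = 10⁶/10000 = 100.00 mireds.
M_out = 100.00 + (+107) = 207.00 mireds.
T_out = 10⁶/207.00 = 4830.9 K → 4830 K.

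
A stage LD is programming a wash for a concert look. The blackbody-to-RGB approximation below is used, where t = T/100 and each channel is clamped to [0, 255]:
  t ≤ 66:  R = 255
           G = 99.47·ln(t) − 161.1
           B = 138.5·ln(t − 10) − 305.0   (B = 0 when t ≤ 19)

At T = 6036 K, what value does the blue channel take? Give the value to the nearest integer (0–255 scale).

238

t = 6036/100 = 60.36; the t ≤ 66 branch applies.
B = 138.5·ln(60.36 − 10) − 305.0 = 138.5·ln 50.36 − 305.0 = 138.5·3.9192 − 305.0 = 237.809.
Rounded: 238.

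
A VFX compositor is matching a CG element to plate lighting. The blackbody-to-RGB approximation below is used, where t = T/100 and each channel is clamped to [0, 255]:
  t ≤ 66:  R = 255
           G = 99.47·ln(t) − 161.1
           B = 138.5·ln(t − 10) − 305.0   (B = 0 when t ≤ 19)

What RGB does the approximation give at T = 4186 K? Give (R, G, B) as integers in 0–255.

(255, 210, 174)

t = 4186/100 = 41.86; the t ≤ 66 branch applies.
R = 255 by definition for t ≤ 66.
G = 99.47·ln 41.86 − 161.1 = 99.47·3.7343 − 161.1 = 210.354.
B = 138.5·ln(41.86 − 10) − 305.0 = 138.5·ln 31.86 − 305.0 = 138.5·3.4614 − 305.0 = 174.397.
Rounded: (255, 210, 174).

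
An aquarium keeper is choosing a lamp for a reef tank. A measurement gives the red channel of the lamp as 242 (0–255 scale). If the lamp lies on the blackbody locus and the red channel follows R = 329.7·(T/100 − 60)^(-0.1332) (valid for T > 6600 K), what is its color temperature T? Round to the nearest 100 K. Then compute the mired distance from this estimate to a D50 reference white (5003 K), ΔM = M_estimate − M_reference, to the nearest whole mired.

-57 mireds

(t − 60)^(-0.1332) = 242/329.7 = 0.73400.
t − 60 = 0.73400^(1/-0.1332) = 0.73400^(-7.508) = 10.193, so t = 70.193.
T = 100·t = 7019 K → 7000 K to the nearest 100 K.
M_estimate = 10⁶/7000 = 142.86; M_reference = 10⁶/5003 = 199.88.
ΔM = 142.86 − 199.88 = -57.02 → -57 mireds.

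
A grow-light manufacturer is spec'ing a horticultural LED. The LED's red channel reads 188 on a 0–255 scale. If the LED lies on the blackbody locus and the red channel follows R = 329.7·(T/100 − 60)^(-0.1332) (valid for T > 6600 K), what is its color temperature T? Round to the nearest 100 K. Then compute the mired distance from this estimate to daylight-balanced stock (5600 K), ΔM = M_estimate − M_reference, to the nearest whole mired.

-100 mireds

(t − 60)^(-0.1332) = 188/329.7 = 0.57022.
t − 60 = 0.57022^(1/-0.1332) = 0.57022^(-7.508) = 67.848, so t = 127.848.
T = 100·t = 12785 K → 12800 K to the nearest 100 K.
M_estimate = 10⁶/12800 = 78.12; M_reference = 10⁶/5600 = 178.57.
ΔM = 78.12 − 178.57 = -100.45 → -100 mireds.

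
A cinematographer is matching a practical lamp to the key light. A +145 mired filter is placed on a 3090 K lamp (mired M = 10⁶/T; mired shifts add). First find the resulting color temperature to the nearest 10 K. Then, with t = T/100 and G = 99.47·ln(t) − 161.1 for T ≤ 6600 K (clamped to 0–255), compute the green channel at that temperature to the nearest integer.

M_in = 10⁶/3090 = 323.62; M_out = 323.62 + (+145) = 468.62.
T_out = 10⁶/468.62 = 2133.9 K → 2130 K; t = 21.3.
G = 99.47·ln 21.3 − 161.1 = 99.47·3.0587 − 161.1 = 143.150.
Rounded: 143.

143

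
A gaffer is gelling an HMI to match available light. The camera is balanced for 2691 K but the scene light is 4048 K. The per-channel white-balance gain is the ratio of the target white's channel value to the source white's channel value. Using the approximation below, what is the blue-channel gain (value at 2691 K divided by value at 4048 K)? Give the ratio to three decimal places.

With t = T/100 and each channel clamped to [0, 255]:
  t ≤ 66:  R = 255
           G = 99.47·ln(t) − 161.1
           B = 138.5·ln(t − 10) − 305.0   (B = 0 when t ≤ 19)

0.515

At 4048 K (t = 40.48):
  B = 138.5·ln(40.48 − 10) − 305.0 = 138.5·ln 30.48 − 305.0 = 138.5·3.4171 − 305.0 = 168.264.
At 2691 K (t = 26.91):
  B = 138.5·ln(26.91 − 10) − 305.0 = 138.5·ln 16.91 − 305.0 = 138.5·2.8279 − 305.0 = 86.665.
Gain = 86.665 / 168.264 = 0.5151 → 0.515.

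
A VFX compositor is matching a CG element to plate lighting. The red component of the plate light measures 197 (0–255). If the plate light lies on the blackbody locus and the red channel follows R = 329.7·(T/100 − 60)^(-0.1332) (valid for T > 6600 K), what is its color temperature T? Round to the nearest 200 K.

(t − 60)^(-0.1332) = 197/329.7 = 0.59751.
t − 60 = 0.59751^(1/-0.1332) = 0.59751^(-7.508) = 47.761, so t = 107.761.
T = 100·t = 10776 K → 10800 K to the nearest 200 K.

10800 K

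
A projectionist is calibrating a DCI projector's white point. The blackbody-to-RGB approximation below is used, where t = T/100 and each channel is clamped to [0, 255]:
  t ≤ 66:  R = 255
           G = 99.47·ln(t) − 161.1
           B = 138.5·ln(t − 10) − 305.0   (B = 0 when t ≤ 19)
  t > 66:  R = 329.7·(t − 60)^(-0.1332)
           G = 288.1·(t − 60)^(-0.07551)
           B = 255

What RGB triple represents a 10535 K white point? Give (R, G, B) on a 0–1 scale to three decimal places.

t = 10535/100 = 105.35; the t > 66 branch applies.
R = 329.7·(105.35 − 60)^(-0.1332) = 329.7·45.35^(-0.1332) = 329.7·0.60165 = 198.364.
G = 288.1·(105.35 − 60)^(-0.07551) = 288.1·45.35^(-0.07551) = 288.1·0.74974 = 216.001.
B = 255 by definition for t > 66.
Dividing each by 255: (0.7779, 0.8471, 1.0000) → (0.778, 0.847, 1.000).

(0.778, 0.847, 1.000)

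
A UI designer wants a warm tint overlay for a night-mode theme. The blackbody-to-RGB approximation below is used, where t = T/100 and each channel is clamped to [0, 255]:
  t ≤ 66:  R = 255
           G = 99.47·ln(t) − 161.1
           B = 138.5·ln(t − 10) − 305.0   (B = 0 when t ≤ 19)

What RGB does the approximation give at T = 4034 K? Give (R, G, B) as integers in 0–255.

t = 4034/100 = 40.34; the t ≤ 66 branch applies.
R = 255 by definition for t ≤ 66.
G = 99.47·ln 40.34 − 161.1 = 99.47·3.6973 − 161.1 = 206.675.
B = 138.5·ln(40.34 − 10) − 305.0 = 138.5·ln 30.34 − 305.0 = 138.5·3.4125 − 305.0 = 167.627.
Rounded: (255, 207, 168).

(255, 207, 168)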